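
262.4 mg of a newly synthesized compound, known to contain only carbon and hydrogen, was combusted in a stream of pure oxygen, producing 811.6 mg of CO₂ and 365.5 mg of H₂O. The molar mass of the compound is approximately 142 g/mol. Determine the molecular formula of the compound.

mol C = 0.8116 g CO₂ ÷ 44.009 g/mol = 0.018442 mol
mol H = 2 × 0.3655 g H₂O ÷ 18.015 g/mol = 0.040577 mol
Divide by the smallest (0.018442 mol): C 1.000, H 2.200
Multiplying each by 5 gives whole numbers: C 5.00, H 11.00
Empirical formula: C5H11
Empirical-formula mass = 71.14 g/mol; 142 ÷ 71.14 ≈ 2, so the molecular formula is C10H22.

C10H22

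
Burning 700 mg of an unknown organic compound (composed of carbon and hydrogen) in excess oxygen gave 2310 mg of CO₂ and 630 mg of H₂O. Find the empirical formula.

C3H4

mol C = 2.31 g CO₂ ÷ 44.009 g/mol = 0.05249 mol
mol H = 2 × 0.630 g H₂O ÷ 18.015 g/mol = 0.06994 mol
Divide by the smallest (0.05249 mol): C 1.000, H 1.332
Multiplying each by 3 gives whole numbers: C 3.00, H 4.00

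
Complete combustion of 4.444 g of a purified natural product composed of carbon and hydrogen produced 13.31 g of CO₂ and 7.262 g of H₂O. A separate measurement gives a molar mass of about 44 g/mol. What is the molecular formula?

mol C = 13.31 g CO₂ ÷ 44.009 g/mol = 0.30244 mol
mol H = 2 × 7.262 g H₂O ÷ 18.015 g/mol = 0.80622 mol
Divide by the smallest (0.30244 mol): C 1.000, H 2.666
Multiplying each by 3 gives whole numbers: C 3.00, H 8.00
Empirical formula: C3H8
Empirical-formula mass = 44.10 g/mol; 44 ÷ 44.10 ≈ 1, so the molecular formula is C3H8.

C3H8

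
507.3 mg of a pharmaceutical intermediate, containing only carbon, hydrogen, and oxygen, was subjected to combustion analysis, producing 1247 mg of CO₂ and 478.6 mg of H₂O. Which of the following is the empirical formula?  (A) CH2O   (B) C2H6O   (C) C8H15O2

mol C = 1.247 g CO₂ ÷ 44.009 g/mol = 0.028335 mol
mol H = 2 × 0.4786 g H₂O ÷ 18.015 g/mol = 0.053133 mol
mass O = 0.5073 − (0.34033 + 0.053559) = 0.11341 g → mol O = 0.11341 ÷ 15.999 = 0.0070885 mol
Divide by the smallest (0.0070885 mol): C 3.997, H 7.496, O 1.000
Multiplying each by 2 gives whole numbers: C 7.99, H 14.99, O 2.00

(C) C8H15O2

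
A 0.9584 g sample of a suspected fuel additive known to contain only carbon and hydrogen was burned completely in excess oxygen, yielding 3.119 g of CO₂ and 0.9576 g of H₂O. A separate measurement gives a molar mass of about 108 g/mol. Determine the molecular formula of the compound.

C8H12

mol C = 3.119 g CO₂ ÷ 44.009 g/mol = 0.070872 mol
mol H = 2 × 0.9576 g H₂O ÷ 18.015 g/mol = 0.10631 mol
Divide by the smallest (0.070872 mol): C 1.000, H 1.500
Multiplying each by 2 gives whole numbers: C 2.00, H 3.00
Empirical formula: C2H3
Empirical-formula mass = 27.05 g/mol; 108 ÷ 27.05 ≈ 4, so the molecular formula is C8H12.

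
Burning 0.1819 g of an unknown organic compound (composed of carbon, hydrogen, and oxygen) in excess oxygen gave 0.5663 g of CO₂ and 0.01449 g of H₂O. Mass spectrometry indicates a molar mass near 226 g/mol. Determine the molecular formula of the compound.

C16H2O2

mol C = 0.5663 g CO₂ ÷ 44.009 g/mol = 0.012868 mol
mol H = 2 × 0.01449 g H₂O ÷ 18.015 g/mol = 0.0016087 mol
mass O = 0.1819 − (0.15456 + 0.0016215) = 0.025723 g → mol O = 0.025723 ÷ 15.999 = 0.0016078 mol
Divide by the smallest (0.0016078 mol): C 8.003, H 1.001, O 1.000
Empirical formula: C8HO
Empirical-formula mass = 113.09 g/mol; 226 ÷ 113.09 ≈ 2, so the molecular formula is C16H2O2.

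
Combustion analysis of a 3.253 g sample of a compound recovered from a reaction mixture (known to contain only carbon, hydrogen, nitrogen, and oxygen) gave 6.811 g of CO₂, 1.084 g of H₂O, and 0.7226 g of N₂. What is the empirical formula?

C9H7N3O2

mol C = 6.811 g CO₂ ÷ 44.009 g/mol = 0.15476 mol
mol H = 2 × 1.084 g H₂O ÷ 18.015 g/mol = 0.12034 mol
mol N = 2 × 0.7226 g N₂ ÷ 28.014 g/mol = 0.051588 mol
mass O = 3.253 − (1.8589 + 0.12131 + 0.72260) = 0.55023 g → mol O = 0.55023 ÷ 15.999 = 0.034391 mol
Divide by the smallest (0.034391 mol): C 4.500, H 3.499, N 1.500, O 1.000
Multiplying each by 2 gives whole numbers: C 9.00, H 7.00, N 3.00, O 2.00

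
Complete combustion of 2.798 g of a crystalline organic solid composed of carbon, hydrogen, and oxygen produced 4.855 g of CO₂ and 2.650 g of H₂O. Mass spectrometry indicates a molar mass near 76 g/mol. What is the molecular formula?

C3H8O2

mol C = 4.855 g CO₂ ÷ 44.009 g/mol = 0.11032 mol
mol H = 2 × 2.650 g H₂O ÷ 18.015 g/mol = 0.29420 mol
mass O = 2.798 − (1.3250 + 0.29655) = 1.1764 g → mol O = 1.1764 ÷ 15.999 = 0.073530 mol
Divide by the smallest (0.073530 mol): C 1.500, H 4.001, O 1.000
Multiplying each by 2 gives whole numbers: C 3.00, H 8.00, O 2.00
Empirical formula: C3H8O2
Empirical-formula mass = 76.09 g/mol; 76 ÷ 76.09 ≈ 1, so the molecular formula is C3H8O2.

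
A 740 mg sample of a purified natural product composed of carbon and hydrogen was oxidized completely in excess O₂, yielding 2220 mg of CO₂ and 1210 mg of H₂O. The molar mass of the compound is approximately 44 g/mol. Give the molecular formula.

mol C = 2.22 g CO₂ ÷ 44.009 g/mol = 0.05044 mol
mol H = 2 × 1.21 g H₂O ÷ 18.015 g/mol = 0.1343 mol
Divide by the smallest (0.05044 mol): C 1.000, H 2.663
Multiplying each by 3 gives whole numbers: C 3.00, H 7.99
Empirical formula: C3H8
Empirical-formula mass = 44.10 g/mol; 44 ÷ 44.10 ≈ 1, so the molecular formula is C3H8.

C3H8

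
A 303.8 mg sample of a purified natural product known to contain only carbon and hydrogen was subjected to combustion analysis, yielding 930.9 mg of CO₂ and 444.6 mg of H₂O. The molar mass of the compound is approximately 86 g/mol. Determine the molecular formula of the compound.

mol C = 0.9309 g CO₂ ÷ 44.009 g/mol = 0.021152 mol
mol H = 2 × 0.4446 g H₂O ÷ 18.015 g/mol = 0.049359 mol
Divide by the smallest (0.021152 mol): C 1.000, H 2.333
Multiplying each by 3 gives whole numbers: C 3.00, H 7.00
Empirical formula: C3H7
Empirical-formula mass = 43.09 g/mol; 86 ÷ 43.09 ≈ 2, so the molecular formula is C6H14.

C6H14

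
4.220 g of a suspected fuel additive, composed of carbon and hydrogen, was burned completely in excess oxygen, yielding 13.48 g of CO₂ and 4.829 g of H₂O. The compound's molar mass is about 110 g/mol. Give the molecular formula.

mol C = 13.48 g CO₂ ÷ 44.009 g/mol = 0.30630 mol
mol H = 2 × 4.829 g H₂O ÷ 18.015 g/mol = 0.53611 mol
Divide by the smallest (0.30630 mol): C 1.000, H 1.750
Multiplying each by 4 gives whole numbers: C 4.00, H 7.00
Empirical formula: C4H7
Empirical-formula mass = 55.10 g/mol; 110 ÷ 55.10 ≈ 2, so the molecular formula is C8H14.

C8H14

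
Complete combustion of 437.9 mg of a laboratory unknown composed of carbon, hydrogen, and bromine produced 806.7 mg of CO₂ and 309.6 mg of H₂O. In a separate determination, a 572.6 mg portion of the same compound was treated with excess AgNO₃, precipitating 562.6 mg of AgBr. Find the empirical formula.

C8H15Br

mol C = 0.8067 g CO₂ ÷ 44.009 g/mol = 0.018330 mol
mol H = 2 × 0.3096 g H₂O ÷ 18.015 g/mol = 0.034371 mol
From the AgBr data: mol Br per gram of compound = (0.5626 ÷ 187.772) ÷ 0.5726 = 0.0052326 mol/g, so in the 0.4379 g combustion sample mol Br = 0.0022914 mol
Divide by the smallest (0.0022914 mol): C 8.000, H 15.000, Br 1.000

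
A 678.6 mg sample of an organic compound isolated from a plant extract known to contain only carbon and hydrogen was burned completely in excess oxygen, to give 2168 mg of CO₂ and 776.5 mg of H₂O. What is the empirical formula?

C4H7

mol C = 2.168 g CO₂ ÷ 44.009 g/mol = 0.049263 mol
mol H = 2 × 0.7765 g H₂O ÷ 18.015 g/mol = 0.086206 mol
Divide by the smallest (0.049263 mol): C 1.000, H 1.750
Multiplying each by 4 gives whole numbers: C 4.00, H 7.00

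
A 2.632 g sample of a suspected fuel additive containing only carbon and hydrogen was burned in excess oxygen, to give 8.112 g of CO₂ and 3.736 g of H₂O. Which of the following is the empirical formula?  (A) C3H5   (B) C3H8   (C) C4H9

mol C = 8.112 g CO₂ ÷ 44.009 g/mol = 0.18433 mol
mol H = 2 × 3.736 g H₂O ÷ 18.015 g/mol = 0.41477 mol
Divide by the smallest (0.18433 mol): C 1.000, H 2.250
Multiplying each by 4 gives whole numbers: C 4.00, H 9.00

(C) C4H9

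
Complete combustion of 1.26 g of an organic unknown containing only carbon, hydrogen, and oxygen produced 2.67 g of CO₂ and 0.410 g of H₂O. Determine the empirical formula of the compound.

C4H3O2

mol C = 2.67 g CO₂ ÷ 44.009 g/mol = 0.06067 mol
mol H = 2 × 0.410 g H₂O ÷ 18.015 g/mol = 0.04552 mol
mass O = 1.26 − (0.7287 + 0.04588) = 0.4854 g → mol O = 0.4854 ÷ 15.999 = 0.03034 mol
Divide by the smallest (0.03034 mol): C 2.000, H 1.500, O 1.000
Multiplying each by 2 gives whole numbers: C 4.00, H 3.00, O 2.00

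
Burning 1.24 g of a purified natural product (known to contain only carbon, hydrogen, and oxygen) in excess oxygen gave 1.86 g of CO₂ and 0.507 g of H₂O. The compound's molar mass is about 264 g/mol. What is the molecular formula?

C9H12O9

mol C = 1.86 g CO₂ ÷ 44.009 g/mol = 0.04226 mol
mol H = 2 × 0.507 g H₂O ÷ 18.015 g/mol = 0.05629 mol
mass O = 1.24 − (0.5076 + 0.05674) = 0.6756 g → mol O = 0.6756 ÷ 15.999 = 0.04223 mol
Divide by the smallest (0.04223 mol): C 1.001, H 1.333, O 1.000
Multiplying each by 3 gives whole numbers: C 3.00, H 4.00, O 3.00
Empirical formula: C3H4O3
Empirical-formula mass = 88.06 g/mol; 264 ÷ 88.06 ≈ 3, so the molecular formula is C9H12O9.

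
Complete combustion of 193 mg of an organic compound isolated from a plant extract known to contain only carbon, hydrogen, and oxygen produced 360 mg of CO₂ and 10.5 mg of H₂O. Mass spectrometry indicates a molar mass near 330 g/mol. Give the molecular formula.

mol C = 0.360 g CO₂ ÷ 44.009 g/mol = 0.008180 mol
mol H = 2 × 0.0105 g H₂O ÷ 18.015 g/mol = 0.001166 mol
mass O = 0.193 − (0.09825 + 0.001175) = 0.09357 g → mol O = 0.09357 ÷ 15.999 = 0.005849 mol
Divide by the smallest (0.001166 mol): C 7.017, H 1.000, O 5.017
Empirical formula: C7HO5
Empirical-formula mass = 165.08 g/mol; 330 ÷ 165.08 ≈ 2, so the molecular formula is C14H2O10.

C14H2O10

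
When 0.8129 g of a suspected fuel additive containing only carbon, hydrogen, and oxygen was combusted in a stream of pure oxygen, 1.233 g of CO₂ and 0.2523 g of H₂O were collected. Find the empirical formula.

CHO

mol C = 1.233 g CO₂ ÷ 44.009 g/mol = 0.028017 mol
mol H = 2 × 0.2523 g H₂O ÷ 18.015 g/mol = 0.028010 mol
mass O = 0.8129 − (0.33651 + 0.028234) = 0.44815 g → mol O = 0.44815 ÷ 15.999 = 0.028011 mol
Divide by the smallest (0.028010 mol): C 1.000, H 1.000, O 1.000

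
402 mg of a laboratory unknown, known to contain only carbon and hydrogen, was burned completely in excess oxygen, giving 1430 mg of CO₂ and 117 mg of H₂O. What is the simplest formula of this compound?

C5H2

mol C = 1.43 g CO₂ ÷ 44.009 g/mol = 0.03249 mol
mol H = 2 × 0.117 g H₂O ÷ 18.015 g/mol = 0.01299 mol
Divide by the smallest (0.01299 mol): C 2.502, H 1.000
Multiplying each by 2 gives whole numbers: C 5.00, H 2.00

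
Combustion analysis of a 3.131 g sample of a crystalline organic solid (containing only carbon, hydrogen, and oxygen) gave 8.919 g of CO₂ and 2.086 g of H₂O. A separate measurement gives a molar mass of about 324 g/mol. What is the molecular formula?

C21H24O3

mol C = 8.919 g CO₂ ÷ 44.009 g/mol = 0.20266 mol
mol H = 2 × 2.086 g H₂O ÷ 18.015 g/mol = 0.23158 mol
mass O = 3.131 − (2.4342 + 0.23344) = 0.46338 g → mol O = 0.46338 ÷ 15.999 = 0.028963 mol
Divide by the smallest (0.028963 mol): C 6.997, H 7.996, O 1.000
Empirical formula: C7H8O
Empirical-formula mass = 108.14 g/mol; 324 ÷ 108.14 ≈ 3, so the molecular formula is C21H24O3.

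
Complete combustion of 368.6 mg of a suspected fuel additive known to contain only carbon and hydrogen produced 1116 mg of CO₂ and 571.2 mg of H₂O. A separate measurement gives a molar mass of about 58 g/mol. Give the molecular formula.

mol C = 1.116 g CO₂ ÷ 44.009 g/mol = 0.025358 mol
mol H = 2 × 0.5712 g H₂O ÷ 18.015 g/mol = 0.063414 mol
Divide by the smallest (0.025358 mol): C 1.000, H 2.501
Multiplying each by 2 gives whole numbers: C 2.00, H 5.00
Empirical formula: C2H5
Empirical-formula mass = 29.06 g/mol; 58 ÷ 29.06 ≈ 2, so the molecular formula is C4H10.

C4H10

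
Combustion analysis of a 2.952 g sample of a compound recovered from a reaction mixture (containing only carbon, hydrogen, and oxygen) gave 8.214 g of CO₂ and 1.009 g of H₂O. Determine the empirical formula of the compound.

C5H3O

mol C = 8.214 g CO₂ ÷ 44.009 g/mol = 0.18664 mol
mol H = 2 × 1.009 g H₂O ÷ 18.015 g/mol = 0.11202 mol
mass O = 2.952 − (2.2418 + 0.11291) = 0.59731 g → mol O = 0.59731 ÷ 15.999 = 0.037334 mol
Divide by the smallest (0.037334 mol): C 4.999, H 3.000, O 1.000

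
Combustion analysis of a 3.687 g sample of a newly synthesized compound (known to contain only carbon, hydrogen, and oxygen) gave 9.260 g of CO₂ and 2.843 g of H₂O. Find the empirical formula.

C4H6O

mol C = 9.260 g CO₂ ÷ 44.009 g/mol = 0.21041 mol
mol H = 2 × 2.843 g H₂O ÷ 18.015 g/mol = 0.31563 mol
mass O = 3.687 − (2.5273 + 0.31815) = 0.84160 g → mol O = 0.84160 ÷ 15.999 = 0.052603 mol
Divide by the smallest (0.052603 mol): C 4.000, H 6.000, O 1.000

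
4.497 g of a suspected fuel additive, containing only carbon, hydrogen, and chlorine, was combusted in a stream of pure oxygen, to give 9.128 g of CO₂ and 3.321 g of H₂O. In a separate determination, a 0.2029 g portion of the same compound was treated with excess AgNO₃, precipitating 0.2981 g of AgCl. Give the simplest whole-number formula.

mol C = 9.128 g CO₂ ÷ 44.009 g/mol = 0.20741 mol
mol H = 2 × 3.321 g H₂O ÷ 18.015 g/mol = 0.36869 mol
From the AgCl data: mol Cl per gram of compound = (0.2981 ÷ 143.318) ÷ 0.2029 = 0.010251 mol/g, so in the 4.497 g combustion sample mol Cl = 0.046100 mol
Divide by the smallest (0.046100 mol): C 4.499, H 7.998, Cl 1.000
Multiplying each by 2 gives whole numbers: C 9.00, H 16.00, Cl 2.00

C9H16Cl2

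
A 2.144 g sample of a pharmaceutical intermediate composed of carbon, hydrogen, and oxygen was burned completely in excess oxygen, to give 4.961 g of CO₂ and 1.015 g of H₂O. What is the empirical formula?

C8H8O3

mol C = 4.961 g CO₂ ÷ 44.009 g/mol = 0.11273 mol
mol H = 2 × 1.015 g H₂O ÷ 18.015 g/mol = 0.11268 mol
mass O = 2.144 − (1.3540 + 0.11359) = 0.67645 g → mol O = 0.67645 ÷ 15.999 = 0.042281 mol
Divide by the smallest (0.042281 mol): C 2.666, H 2.665, O 1.000
Multiplying each by 3 gives whole numbers: C 8.00, H 8.00, O 3.00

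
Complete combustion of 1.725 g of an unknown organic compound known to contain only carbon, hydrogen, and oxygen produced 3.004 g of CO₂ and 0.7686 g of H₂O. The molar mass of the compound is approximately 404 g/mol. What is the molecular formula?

C16H20O12

mol C = 3.004 g CO₂ ÷ 44.009 g/mol = 0.068259 mol
mol H = 2 × 0.7686 g H₂O ÷ 18.015 g/mol = 0.085329 mol
mass O = 1.725 − (0.81986 + 0.086012) = 0.81913 g → mol O = 0.81913 ÷ 15.999 = 0.051199 mol
Divide by the smallest (0.051199 mol): C 1.333, H 1.667, O 1.000
Multiplying each by 3 gives whole numbers: C 4.00, H 5.00, O 3.00
Empirical formula: C4H5O3
Empirical-formula mass = 101.08 g/mol; 404 ÷ 101.08 ≈ 4, so the molecular formula is C16H20O12.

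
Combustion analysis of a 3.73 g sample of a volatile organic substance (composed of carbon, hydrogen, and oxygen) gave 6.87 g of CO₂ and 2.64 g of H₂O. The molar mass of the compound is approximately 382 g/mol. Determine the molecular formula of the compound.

mol C = 6.87 g CO₂ ÷ 44.009 g/mol = 0.1561 mol
mol H = 2 × 2.64 g H₂O ÷ 18.015 g/mol = 0.2931 mol
mass O = 3.73 − (1.875 + 0.2954) = 1.560 g → mol O = 1.560 ÷ 15.999 = 0.09748 mol
Divide by the smallest (0.09748 mol): C 1.601, H 3.007, O 1.000
Multiplying each by 5 gives whole numbers: C 8.01, H 15.03, O 5.00
Empirical formula: C8H15O5
Empirical-formula mass = 191.20 g/mol; 382 ÷ 191.20 ≈ 2, so the molecular formula is C16H30O10.

C16H30O10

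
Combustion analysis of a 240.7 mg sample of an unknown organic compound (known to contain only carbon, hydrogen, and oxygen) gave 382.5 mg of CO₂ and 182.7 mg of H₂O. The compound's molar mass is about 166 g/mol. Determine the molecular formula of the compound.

C6H14O5

mol C = 0.3825 g CO₂ ÷ 44.009 g/mol = 0.0086914 mol
mol H = 2 × 0.1827 g H₂O ÷ 18.015 g/mol = 0.020283 mol
mass O = 0.2407 − (0.10439 + 0.020445) = 0.11586 g → mol O = 0.11586 ÷ 15.999 = 0.0072418 mol
Divide by the smallest (0.0072418 mol): C 1.200, H 2.801, O 1.000
Multiplying each by 5 gives whole numbers: C 6.00, H 14.00, O 5.00
Empirical formula: C6H14O5
Empirical-formula mass = 166.17 g/mol; 166 ÷ 166.17 ≈ 1, so the molecular formula is C6H14O5.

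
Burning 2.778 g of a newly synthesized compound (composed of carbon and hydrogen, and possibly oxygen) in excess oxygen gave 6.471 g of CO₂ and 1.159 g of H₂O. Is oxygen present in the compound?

yes

mol C = 6.471 g CO₂ ÷ 44.009 g/mol = 0.14704 mol
mol H = 2 × 1.159 g H₂O ÷ 18.015 g/mol = 0.12867 mol
C and H account for only 1.8958 g of the 2.778 g sample; the remaining 0.88223 g must be oxygen.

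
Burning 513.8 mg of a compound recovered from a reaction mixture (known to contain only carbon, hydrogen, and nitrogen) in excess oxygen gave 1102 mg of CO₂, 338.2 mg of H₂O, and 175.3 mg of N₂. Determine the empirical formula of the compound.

C2H3N

mol C = 1.102 g CO₂ ÷ 44.009 g/mol = 0.025040 mol
mol H = 2 × 0.3382 g H₂O ÷ 18.015 g/mol = 0.037546 mol
mol N = 2 × 0.1753 g N₂ ÷ 28.014 g/mol = 0.012515 mol
Divide by the smallest (0.012515 mol): C 2.001, H 3.000, N 1.000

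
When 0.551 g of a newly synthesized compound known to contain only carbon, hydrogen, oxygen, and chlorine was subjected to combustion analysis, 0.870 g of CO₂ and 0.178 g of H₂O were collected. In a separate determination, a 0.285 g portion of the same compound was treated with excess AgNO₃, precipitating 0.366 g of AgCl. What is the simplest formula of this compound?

mol C = 0.870 g CO₂ ÷ 44.009 g/mol = 0.01977 mol
mol H = 2 × 0.178 g H₂O ÷ 18.015 g/mol = 0.01976 mol
From the AgCl data: mol Cl per gram of compound = (0.366 ÷ 143.318) ÷ 0.285 = 0.008961 mol/g, so in the 0.551 g combustion sample mol Cl = 0.004937 mol
mass O = 0.551 − (0.2374 + 0.01992 + 0.1750) = 0.1186 g → mol O = 0.1186 ÷ 15.999 = 0.007414 mol
Divide by the smallest (0.004937 mol): C 4.004, H 4.002, Cl 1.000, O 1.502
Multiplying each by 2 gives whole numbers: C 8.01, H 8.00, Cl 2.00, O 3.00

C8H8Cl2O3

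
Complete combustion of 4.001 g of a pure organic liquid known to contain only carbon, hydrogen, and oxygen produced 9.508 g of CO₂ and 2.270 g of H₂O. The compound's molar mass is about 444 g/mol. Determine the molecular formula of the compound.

C24H28O8

mol C = 9.508 g CO₂ ÷ 44.009 g/mol = 0.21605 mol
mol H = 2 × 2.270 g H₂O ÷ 18.015 g/mol = 0.25201 mol
mass O = 4.001 − (2.5949 + 0.25403) = 1.1520 g → mol O = 1.1520 ÷ 15.999 = 0.072007 mol
Divide by the smallest (0.072007 mol): C 3.000, H 3.500, O 1.000
Multiplying each by 2 gives whole numbers: C 6.00, H 7.00, O 2.00
Empirical formula: C6H7O2
Empirical-formula mass = 111.12 g/mol; 444 ÷ 111.12 ≈ 4, so the molecular formula is C24H28O8.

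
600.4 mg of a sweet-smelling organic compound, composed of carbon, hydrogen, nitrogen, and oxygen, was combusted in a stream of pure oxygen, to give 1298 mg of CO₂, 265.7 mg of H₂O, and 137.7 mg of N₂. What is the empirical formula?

mol C = 1.298 g CO₂ ÷ 44.009 g/mol = 0.029494 mol
mol H = 2 × 0.2657 g H₂O ÷ 18.015 g/mol = 0.029498 mol
mol N = 2 × 0.1377 g N₂ ÷ 28.014 g/mol = 0.0098308 mol
mass O = 0.6004 − (0.35425 + 0.029734 + 0.13770) = 0.078714 g → mol O = 0.078714 ÷ 15.999 = 0.0049200 mol
Divide by the smallest (0.0049200 mol): C 5.995, H 5.996, N 1.998, O 1.000

C6H6N2O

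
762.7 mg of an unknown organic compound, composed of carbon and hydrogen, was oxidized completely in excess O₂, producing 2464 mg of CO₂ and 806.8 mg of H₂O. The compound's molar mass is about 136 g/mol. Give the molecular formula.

C10H16

mol C = 2.464 g CO₂ ÷ 44.009 g/mol = 0.055989 mol
mol H = 2 × 0.8068 g H₂O ÷ 18.015 g/mol = 0.089570 mol
Divide by the smallest (0.055989 mol): C 1.000, H 1.600
Multiplying each by 5 gives whole numbers: C 5.00, H 8.00
Empirical formula: C5H8
Empirical-formula mass = 68.12 g/mol; 136 ÷ 68.12 ≈ 2, so the molecular formula is C10H16.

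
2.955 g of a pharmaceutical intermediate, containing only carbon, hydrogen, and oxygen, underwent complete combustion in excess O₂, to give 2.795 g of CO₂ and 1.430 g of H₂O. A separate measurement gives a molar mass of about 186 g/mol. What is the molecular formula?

C4H10O8

mol C = 2.795 g CO₂ ÷ 44.009 g/mol = 0.063510 mol
mol H = 2 × 1.430 g H₂O ÷ 18.015 g/mol = 0.15876 mol
mass O = 2.955 − (0.76282 + 0.16003) = 2.0322 g → mol O = 2.0322 ÷ 15.999 = 0.12702 mol
Divide by the smallest (0.063510 mol): C 1.000, H 2.500, O 2.000
Multiplying each by 2 gives whole numbers: C 2.00, H 5.00, O 4.00
Empirical formula: C2H5O4
Empirical-formula mass = 93.06 g/mol; 186 ÷ 93.06 ≈ 2, so the molecular formula is C4H10O8.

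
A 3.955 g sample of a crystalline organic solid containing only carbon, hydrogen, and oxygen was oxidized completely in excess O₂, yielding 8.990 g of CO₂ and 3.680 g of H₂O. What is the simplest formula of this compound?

C3H6O

mol C = 8.990 g CO₂ ÷ 44.009 g/mol = 0.20428 mol
mol H = 2 × 3.680 g H₂O ÷ 18.015 g/mol = 0.40855 mol
mass O = 3.955 − (2.4536 + 0.41182) = 1.0896 g → mol O = 1.0896 ÷ 15.999 = 0.068105 mol
Divide by the smallest (0.068105 mol): C 2.999, H 5.999, O 1.000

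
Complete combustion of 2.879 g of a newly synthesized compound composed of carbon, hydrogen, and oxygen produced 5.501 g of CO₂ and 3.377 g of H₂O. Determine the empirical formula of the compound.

mol C = 5.501 g CO₂ ÷ 44.009 g/mol = 0.12500 mol
mol H = 2 × 3.377 g H₂O ÷ 18.015 g/mol = 0.37491 mol
mass O = 2.879 − (1.5013 + 0.37791) = 0.99975 g → mol O = 0.99975 ÷ 15.999 = 0.062488 mol
Divide by the smallest (0.062488 mol): C 2.000, H 6.000, O 1.000

C2H6O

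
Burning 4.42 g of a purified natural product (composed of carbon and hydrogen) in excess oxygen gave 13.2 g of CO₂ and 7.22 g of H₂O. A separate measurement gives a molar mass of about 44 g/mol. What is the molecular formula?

mol C = 13.2 g CO₂ ÷ 44.009 g/mol = 0.2999 mol
mol H = 2 × 7.22 g H₂O ÷ 18.015 g/mol = 0.8016 mol
Divide by the smallest (0.2999 mol): C 1.000, H 2.672
Multiplying each by 3 gives whole numbers: C 3.00, H 8.02
Empirical formula: C3H8
Empirical-formula mass = 44.10 g/mol; 44 ÷ 44.10 ≈ 1, so the molecular formula is C3H8.

C3H8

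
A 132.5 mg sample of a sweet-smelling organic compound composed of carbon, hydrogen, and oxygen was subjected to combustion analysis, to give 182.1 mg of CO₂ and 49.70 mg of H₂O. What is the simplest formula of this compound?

C6H8O7

mol C = 0.1821 g CO₂ ÷ 44.009 g/mol = 0.0041378 mol
mol H = 2 × 0.04970 g H₂O ÷ 18.015 g/mol = 0.0055176 mol
mass O = 0.1325 − (0.049699 + 0.0055618) = 0.077239 g → mol O = 0.077239 ÷ 15.999 = 0.0048278 mol
Divide by the smallest (0.0041378 mol): C 1.000, H 1.333, O 1.167
Multiplying each by 6 gives whole numbers: C 6.00, H 8.00, O 7.00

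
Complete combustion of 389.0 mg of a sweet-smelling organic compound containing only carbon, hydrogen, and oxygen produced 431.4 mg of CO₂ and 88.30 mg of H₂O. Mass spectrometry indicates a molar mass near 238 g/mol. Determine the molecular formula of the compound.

mol C = 0.4314 g CO₂ ÷ 44.009 g/mol = 0.0098025 mol
mol H = 2 × 0.08830 g H₂O ÷ 18.015 g/mol = 0.0098029 mol
mass O = 0.3890 − (0.11774 + 0.0098814) = 0.26138 g → mol O = 0.26138 ÷ 15.999 = 0.016337 mol
Divide by the smallest (0.0098025 mol): C 1.000, H 1.000, O 1.667
Multiplying each by 3 gives whole numbers: C 3.00, H 3.00, O 5.00
Empirical formula: C3H3O5
Empirical-formula mass = 119.05 g/mol; 238 ÷ 119.05 ≈ 2, so the molecular formula is C6H6O10.

C6H6O10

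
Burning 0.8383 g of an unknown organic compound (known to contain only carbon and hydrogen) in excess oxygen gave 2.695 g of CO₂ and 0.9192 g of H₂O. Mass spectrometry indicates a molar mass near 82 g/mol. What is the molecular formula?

mol C = 2.695 g CO₂ ÷ 44.009 g/mol = 0.061237 mol
mol H = 2 × 0.9192 g H₂O ÷ 18.015 g/mol = 0.10205 mol
Divide by the smallest (0.061237 mol): C 1.000, H 1.666
Multiplying each by 3 gives whole numbers: C 3.00, H 5.00
Empirical formula: C3H5
Empirical-formula mass = 41.07 g/mol; 82 ÷ 41.07 ≈ 2, so the molecular formula is C6H10.

C6H10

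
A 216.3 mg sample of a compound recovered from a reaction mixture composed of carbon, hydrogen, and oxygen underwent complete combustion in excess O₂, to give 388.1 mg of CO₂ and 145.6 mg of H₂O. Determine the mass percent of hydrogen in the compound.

7.53%

mol C = 0.3881 g CO₂ ÷ 44.009 g/mol = 0.0088187 mol
mol H = 2 × 0.1456 g H₂O ÷ 18.015 g/mol = 0.016164 mol
mass O = 0.2163 − (0.10592 + 0.016294) = 0.094086 g → mol O = 0.094086 ÷ 15.999 = 0.0058807 mol
mass % H = 0.016294 g ÷ 0.2163 g × 100%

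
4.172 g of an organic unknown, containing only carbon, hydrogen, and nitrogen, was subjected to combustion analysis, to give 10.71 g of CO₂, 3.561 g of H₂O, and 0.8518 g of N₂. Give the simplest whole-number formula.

C8H13N2

mol C = 10.71 g CO₂ ÷ 44.009 g/mol = 0.24336 mol
mol H = 2 × 3.561 g H₂O ÷ 18.015 g/mol = 0.39534 mol
mol N = 2 × 0.8518 g N₂ ÷ 28.014 g/mol = 0.060812 mol
Divide by the smallest (0.060812 mol): C 4.002, H 6.501, N 1.000
Multiplying each by 2 gives whole numbers: C 8.00, H 13.00, N 2.00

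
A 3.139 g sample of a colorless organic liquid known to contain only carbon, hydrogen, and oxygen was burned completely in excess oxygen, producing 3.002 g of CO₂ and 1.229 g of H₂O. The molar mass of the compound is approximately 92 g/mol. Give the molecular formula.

C2H4O4

mol C = 3.002 g CO₂ ÷ 44.009 g/mol = 0.068213 mol
mol H = 2 × 1.229 g H₂O ÷ 18.015 g/mol = 0.13644 mol
mass O = 3.139 − (0.81931 + 0.13753) = 2.1822 g → mol O = 2.1822 ÷ 15.999 = 0.13639 mol
Divide by the smallest (0.068213 mol): C 1.000, H 2.000, O 2.000
Empirical formula: CH2O2
Empirical-formula mass = 46.02 g/mol; 92 ÷ 46.02 ≈ 2, so the molecular formula is C2H4O4.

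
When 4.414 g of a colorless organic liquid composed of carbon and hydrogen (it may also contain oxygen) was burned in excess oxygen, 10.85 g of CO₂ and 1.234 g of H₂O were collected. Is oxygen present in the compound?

yes

mol C = 10.85 g CO₂ ÷ 44.009 g/mol = 0.24654 mol
mol H = 2 × 1.234 g H₂O ÷ 18.015 g/mol = 0.13700 mol
C and H account for only 3.0993 g of the 4.414 g sample; the remaining 1.3147 g must be oxygen.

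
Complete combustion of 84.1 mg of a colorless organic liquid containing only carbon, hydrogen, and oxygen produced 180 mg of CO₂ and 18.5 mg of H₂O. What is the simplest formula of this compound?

mol C = 0.180 g CO₂ ÷ 44.009 g/mol = 0.004090 mol
mol H = 2 × 0.0185 g H₂O ÷ 18.015 g/mol = 0.002054 mol
mass O = 0.0841 − (0.04913 + 0.002070) = 0.03290 g → mol O = 0.03290 ÷ 15.999 = 0.002057 mol
Divide by the smallest (0.002054 mol): C 1.991, H 1.000, O 1.001

C2HO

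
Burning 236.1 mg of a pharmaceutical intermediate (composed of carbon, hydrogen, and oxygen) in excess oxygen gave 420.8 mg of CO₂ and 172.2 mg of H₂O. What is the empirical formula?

mol C = 0.4208 g CO₂ ÷ 44.009 g/mol = 0.0095617 mol
mol H = 2 × 0.1722 g H₂O ÷ 18.015 g/mol = 0.019117 mol
mass O = 0.2361 − (0.11485 + 0.019270) = 0.10198 g → mol O = 0.10198 ÷ 15.999 = 0.0063744 mol
Divide by the smallest (0.0063744 mol): C 1.500, H 2.999, O 1.000
Multiplying each by 2 gives whole numbers: C 3.00, H 6.00, O 2.00

C3H6O2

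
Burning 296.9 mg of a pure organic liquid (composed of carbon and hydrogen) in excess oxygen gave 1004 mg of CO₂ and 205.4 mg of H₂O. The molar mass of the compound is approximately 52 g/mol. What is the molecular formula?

C4H4

mol C = 1.004 g CO₂ ÷ 44.009 g/mol = 0.022814 mol
mol H = 2 × 0.2054 g H₂O ÷ 18.015 g/mol = 0.022803 mol
Divide by the smallest (0.022803 mol): C 1.000, H 1.000
Empirical formula: CH
Empirical-formula mass = 13.02 g/mol; 52 ÷ 13.02 ≈ 4, so the molecular formula is C4H4.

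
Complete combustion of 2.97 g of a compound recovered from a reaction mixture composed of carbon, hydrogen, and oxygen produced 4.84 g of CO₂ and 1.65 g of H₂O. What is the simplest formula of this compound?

mol C = 4.84 g CO₂ ÷ 44.009 g/mol = 0.1100 mol
mol H = 2 × 1.65 g H₂O ÷ 18.015 g/mol = 0.1832 mol
mass O = 2.97 − (1.321 + 0.1846) = 1.464 g → mol O = 1.464 ÷ 15.999 = 0.09153 mol
Divide by the smallest (0.09153 mol): C 1.202, H 2.001, O 1.000
Multiplying each by 5 gives whole numbers: C 6.01, H 10.01, O 5.00

C6H10O5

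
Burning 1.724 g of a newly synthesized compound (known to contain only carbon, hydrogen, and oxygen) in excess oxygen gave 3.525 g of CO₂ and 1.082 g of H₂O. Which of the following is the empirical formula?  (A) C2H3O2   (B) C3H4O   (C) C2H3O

mol C = 3.525 g CO₂ ÷ 44.009 g/mol = 0.080097 mol
mol H = 2 × 1.082 g H₂O ÷ 18.015 g/mol = 0.12012 mol
mass O = 1.724 − (0.96205 + 0.12108) = 0.64087 g → mol O = 0.64087 ÷ 15.999 = 0.040057 mol
Divide by the smallest (0.040057 mol): C 2.000, H 2.999, O 1.000

(C) C2H3O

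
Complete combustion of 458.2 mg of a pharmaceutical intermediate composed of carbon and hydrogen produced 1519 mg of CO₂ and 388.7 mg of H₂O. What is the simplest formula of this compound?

C4H5

mol C = 1.519 g CO₂ ÷ 44.009 g/mol = 0.034516 mol
mol H = 2 × 0.3887 g H₂O ÷ 18.015 g/mol = 0.043153 mol
Divide by the smallest (0.034516 mol): C 1.000, H 1.250
Multiplying each by 4 gives whole numbers: C 4.00, H 5.00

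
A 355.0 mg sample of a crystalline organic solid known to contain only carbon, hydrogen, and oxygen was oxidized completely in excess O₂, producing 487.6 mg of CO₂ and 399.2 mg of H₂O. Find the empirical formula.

mol C = 0.4876 g CO₂ ÷ 44.009 g/mol = 0.011080 mol
mol H = 2 × 0.3992 g H₂O ÷ 18.015 g/mol = 0.044319 mol
mass O = 0.3550 − (0.13308 + 0.044673) = 0.17725 g → mol O = 0.17725 ÷ 15.999 = 0.011079 mol
Divide by the smallest (0.011079 mol): C 1.000, H 4.000, O 1.000

CH4O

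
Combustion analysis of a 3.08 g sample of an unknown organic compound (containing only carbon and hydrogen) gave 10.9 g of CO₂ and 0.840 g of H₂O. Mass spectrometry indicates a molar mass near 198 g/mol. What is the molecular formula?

C16H6

mol C = 10.9 g CO₂ ÷ 44.009 g/mol = 0.2477 mol
mol H = 2 × 0.840 g H₂O ÷ 18.015 g/mol = 0.09326 mol
Divide by the smallest (0.09326 mol): C 2.656, H 1.000
Multiplying each by 3 gives whole numbers: C 7.97, H 3.00
Empirical formula: C8H3
Empirical-formula mass = 99.11 g/mol; 198 ÷ 99.11 ≈ 2, so the molecular formula is C16H6.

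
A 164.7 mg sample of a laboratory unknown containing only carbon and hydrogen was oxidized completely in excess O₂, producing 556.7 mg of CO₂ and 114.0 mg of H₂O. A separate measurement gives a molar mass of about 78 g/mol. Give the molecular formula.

mol C = 0.5567 g CO₂ ÷ 44.009 g/mol = 0.012650 mol
mol H = 2 × 0.1140 g H₂O ÷ 18.015 g/mol = 0.012656 mol
Divide by the smallest (0.012650 mol): C 1.000, H 1.001
Empirical formula: CH
Empirical-formula mass = 13.02 g/mol; 78 ÷ 13.02 ≈ 6, so the molecular formula is C6H6.

C6H6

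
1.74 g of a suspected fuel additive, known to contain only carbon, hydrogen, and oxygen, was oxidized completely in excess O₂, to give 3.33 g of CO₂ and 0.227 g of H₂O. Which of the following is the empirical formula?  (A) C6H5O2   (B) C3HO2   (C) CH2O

(B) C3HO2

mol C = 3.33 g CO₂ ÷ 44.009 g/mol = 0.07567 mol
mol H = 2 × 0.227 g H₂O ÷ 18.015 g/mol = 0.02520 mol
mass O = 1.74 − (0.9088 + 0.02540) = 0.8058 g → mol O = 0.8058 ÷ 15.999 = 0.05036 mol
Divide by the smallest (0.02520 mol): C 3.002, H 1.000, O 1.998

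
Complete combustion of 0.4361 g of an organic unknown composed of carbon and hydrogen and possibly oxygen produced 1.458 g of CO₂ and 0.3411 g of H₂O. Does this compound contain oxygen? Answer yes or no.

no

mol C = 1.458 g CO₂ ÷ 44.009 g/mol = 0.033130 mol
mol H = 2 × 0.3411 g H₂O ÷ 18.015 g/mol = 0.037868 mol
C and H together account for 0.43609 g — essentially the entire 0.4361 g sample — so the compound contains no oxygen.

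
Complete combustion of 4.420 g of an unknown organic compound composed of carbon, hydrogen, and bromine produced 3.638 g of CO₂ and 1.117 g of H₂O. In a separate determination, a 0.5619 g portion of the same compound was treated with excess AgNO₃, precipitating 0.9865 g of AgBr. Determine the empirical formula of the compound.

C2H3Br

mol C = 3.638 g CO₂ ÷ 44.009 g/mol = 0.082665 mol
mol H = 2 × 1.117 g H₂O ÷ 18.015 g/mol = 0.12401 mol
From the AgBr data: mol Br per gram of compound = (0.9865 ÷ 187.772) ÷ 0.5619 = 0.0093499 mol/g, so in the 4.420 g combustion sample mol Br = 0.041327 mol
Divide by the smallest (0.041327 mol): C 2.000, H 3.001, Br 1.000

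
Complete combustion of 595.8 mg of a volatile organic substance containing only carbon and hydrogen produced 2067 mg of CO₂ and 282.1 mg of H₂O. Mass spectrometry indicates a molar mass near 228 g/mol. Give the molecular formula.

mol C = 2.067 g CO₂ ÷ 44.009 g/mol = 0.046968 mol
mol H = 2 × 0.2821 g H₂O ÷ 18.015 g/mol = 0.031318 mol
Divide by the smallest (0.031318 mol): C 1.500, H 1.000
Multiplying each by 2 gives whole numbers: C 3.00, H 2.00
Empirical formula: C3H2
Empirical-formula mass = 38.05 g/mol; 228 ÷ 38.05 ≈ 6, so the molecular formula is C18H12.

C18H12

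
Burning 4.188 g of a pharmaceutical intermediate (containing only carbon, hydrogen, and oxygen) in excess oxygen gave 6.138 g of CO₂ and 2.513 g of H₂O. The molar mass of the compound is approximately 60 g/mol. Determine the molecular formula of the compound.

mol C = 6.138 g CO₂ ÷ 44.009 g/mol = 0.13947 mol
mol H = 2 × 2.513 g H₂O ÷ 18.015 g/mol = 0.27899 mol
mass O = 4.188 − (1.6752 + 0.28122) = 2.2316 g → mol O = 2.2316 ÷ 15.999 = 0.13948 mol
Divide by the smallest (0.13947 mol): C 1.000, H 2.000, O 1.000
Empirical formula: CH2O
Empirical-formula mass = 30.03 g/mol; 60 ÷ 30.03 ≈ 2, so the molecular formula is C2H4O2.

C2H4O2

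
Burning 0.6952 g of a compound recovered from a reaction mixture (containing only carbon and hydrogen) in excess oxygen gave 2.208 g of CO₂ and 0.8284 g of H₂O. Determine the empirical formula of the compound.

C6H11

mol C = 2.208 g CO₂ ÷ 44.009 g/mol = 0.050172 mol
mol H = 2 × 0.8284 g H₂O ÷ 18.015 g/mol = 0.091968 mol
Divide by the smallest (0.050172 mol): C 1.000, H 1.833
Multiplying each by 6 gives whole numbers: C 6.00, H 11.00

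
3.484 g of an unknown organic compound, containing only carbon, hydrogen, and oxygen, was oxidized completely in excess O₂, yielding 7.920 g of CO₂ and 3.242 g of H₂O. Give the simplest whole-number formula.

C3H6O

mol C = 7.920 g CO₂ ÷ 44.009 g/mol = 0.17996 mol
mol H = 2 × 3.242 g H₂O ÷ 18.015 g/mol = 0.35992 mol
mass O = 3.484 − (2.1615 + 0.36280) = 0.95966 g → mol O = 0.95966 ÷ 15.999 = 0.059983 mol
Divide by the smallest (0.059983 mol): C 3.000, H 6.000, O 1.000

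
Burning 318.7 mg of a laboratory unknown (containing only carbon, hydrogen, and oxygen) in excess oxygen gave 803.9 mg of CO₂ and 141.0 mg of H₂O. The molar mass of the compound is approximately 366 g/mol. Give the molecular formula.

mol C = 0.8039 g CO₂ ÷ 44.009 g/mol = 0.018267 mol
mol H = 2 × 0.1410 g H₂O ÷ 18.015 g/mol = 0.015654 mol
mass O = 0.3187 − (0.21940 + 0.015779) = 0.083520 g → mol O = 0.083520 ÷ 15.999 = 0.0052203 mol
Divide by the smallest (0.0052203 mol): C 3.499, H 2.999, O 1.000
Multiplying each by 2 gives whole numbers: C 7.00, H 6.00, O 2.00
Empirical formula: C7H6O2
Empirical-formula mass = 122.12 g/mol; 366 ÷ 122.12 ≈ 3, so the molecular formula is C21H18O6.

C21H18O6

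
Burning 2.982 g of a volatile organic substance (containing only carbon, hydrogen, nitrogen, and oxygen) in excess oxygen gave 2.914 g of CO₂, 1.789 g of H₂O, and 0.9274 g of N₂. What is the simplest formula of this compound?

mol C = 2.914 g CO₂ ÷ 44.009 g/mol = 0.066214 mol
mol H = 2 × 1.789 g H₂O ÷ 18.015 g/mol = 0.19861 mol
mol N = 2 × 0.9274 g N₂ ÷ 28.014 g/mol = 0.066210 mol
mass O = 2.982 − (0.79529 + 0.20020 + 0.92740) = 1.0591 g → mol O = 1.0591 ÷ 15.999 = 0.066198 mol
Divide by the smallest (0.066198 mol): C 1.000, H 3.000, N 1.000, O 1.000

CH3NO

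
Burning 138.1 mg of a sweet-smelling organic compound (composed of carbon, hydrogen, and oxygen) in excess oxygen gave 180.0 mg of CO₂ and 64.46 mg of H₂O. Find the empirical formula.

mol C = 0.1800 g CO₂ ÷ 44.009 g/mol = 0.0040901 mol
mol H = 2 × 0.06446 g H₂O ÷ 18.015 g/mol = 0.0071563 mol
mass O = 0.1381 − (0.049126 + 0.0072135) = 0.081761 g → mol O = 0.081761 ÷ 15.999 = 0.0051104 mol
Divide by the smallest (0.0040901 mol): C 1.000, H 1.750, O 1.249
Multiplying each by 4 gives whole numbers: C 4.00, H 7.00, O 5.00

C4H7O5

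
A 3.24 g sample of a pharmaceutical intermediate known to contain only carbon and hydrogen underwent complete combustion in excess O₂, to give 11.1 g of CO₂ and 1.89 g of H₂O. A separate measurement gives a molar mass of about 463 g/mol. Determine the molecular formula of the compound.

mol C = 11.1 g CO₂ ÷ 44.009 g/mol = 0.2522 mol
mol H = 2 × 1.89 g H₂O ÷ 18.015 g/mol = 0.2098 mol
Divide by the smallest (0.2098 mol): C 1.202, H 1.000
Multiplying each by 5 gives whole numbers: C 6.01, H 5.00
Empirical formula: C6H5
Empirical-formula mass = 77.11 g/mol; 463 ÷ 77.11 ≈ 6, so the molecular formula is C36H30.

C36H30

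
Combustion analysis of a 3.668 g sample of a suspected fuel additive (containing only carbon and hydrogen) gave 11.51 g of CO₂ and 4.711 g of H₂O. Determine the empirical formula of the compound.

mol C = 11.51 g CO₂ ÷ 44.009 g/mol = 0.26154 mol
mol H = 2 × 4.711 g H₂O ÷ 18.015 g/mol = 0.52301 mol
Divide by the smallest (0.26154 mol): C 1.000, H 2.000

CH2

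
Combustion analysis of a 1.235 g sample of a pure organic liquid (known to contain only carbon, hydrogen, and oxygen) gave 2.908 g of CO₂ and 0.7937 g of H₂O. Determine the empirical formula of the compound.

mol C = 2.908 g CO₂ ÷ 44.009 g/mol = 0.066077 mol
mol H = 2 × 0.7937 g H₂O ÷ 18.015 g/mol = 0.088115 mol
mass O = 1.235 − (0.79366 + 0.088820) = 0.35252 g → mol O = 0.35252 ÷ 15.999 = 0.022034 mol
Divide by the smallest (0.022034 mol): C 2.999, H 3.999, O 1.000

C3H4O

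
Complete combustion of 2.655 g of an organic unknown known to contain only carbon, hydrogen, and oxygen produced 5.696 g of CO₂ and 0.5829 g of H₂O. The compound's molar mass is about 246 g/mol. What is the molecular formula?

mol C = 5.696 g CO₂ ÷ 44.009 g/mol = 0.12943 mol
mol H = 2 × 0.5829 g H₂O ÷ 18.015 g/mol = 0.064713 mol
mass O = 2.655 − (1.5546 + 0.065230) = 1.0352 g → mol O = 1.0352 ÷ 15.999 = 0.064705 mol
Divide by the smallest (0.064705 mol): C 2.000, H 1.000, O 1.000
Empirical formula: C2HO
Empirical-formula mass = 41.03 g/mol; 246 ÷ 41.03 ≈ 6, so the molecular formula is C12H6O6.

C12H6O6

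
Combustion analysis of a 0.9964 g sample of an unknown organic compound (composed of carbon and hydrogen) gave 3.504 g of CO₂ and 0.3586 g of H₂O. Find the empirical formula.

C2H

mol C = 3.504 g CO₂ ÷ 44.009 g/mol = 0.079620 mol
mol H = 2 × 0.3586 g H₂O ÷ 18.015 g/mol = 0.039811 mol
Divide by the smallest (0.039811 mol): C 2.000, H 1.000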